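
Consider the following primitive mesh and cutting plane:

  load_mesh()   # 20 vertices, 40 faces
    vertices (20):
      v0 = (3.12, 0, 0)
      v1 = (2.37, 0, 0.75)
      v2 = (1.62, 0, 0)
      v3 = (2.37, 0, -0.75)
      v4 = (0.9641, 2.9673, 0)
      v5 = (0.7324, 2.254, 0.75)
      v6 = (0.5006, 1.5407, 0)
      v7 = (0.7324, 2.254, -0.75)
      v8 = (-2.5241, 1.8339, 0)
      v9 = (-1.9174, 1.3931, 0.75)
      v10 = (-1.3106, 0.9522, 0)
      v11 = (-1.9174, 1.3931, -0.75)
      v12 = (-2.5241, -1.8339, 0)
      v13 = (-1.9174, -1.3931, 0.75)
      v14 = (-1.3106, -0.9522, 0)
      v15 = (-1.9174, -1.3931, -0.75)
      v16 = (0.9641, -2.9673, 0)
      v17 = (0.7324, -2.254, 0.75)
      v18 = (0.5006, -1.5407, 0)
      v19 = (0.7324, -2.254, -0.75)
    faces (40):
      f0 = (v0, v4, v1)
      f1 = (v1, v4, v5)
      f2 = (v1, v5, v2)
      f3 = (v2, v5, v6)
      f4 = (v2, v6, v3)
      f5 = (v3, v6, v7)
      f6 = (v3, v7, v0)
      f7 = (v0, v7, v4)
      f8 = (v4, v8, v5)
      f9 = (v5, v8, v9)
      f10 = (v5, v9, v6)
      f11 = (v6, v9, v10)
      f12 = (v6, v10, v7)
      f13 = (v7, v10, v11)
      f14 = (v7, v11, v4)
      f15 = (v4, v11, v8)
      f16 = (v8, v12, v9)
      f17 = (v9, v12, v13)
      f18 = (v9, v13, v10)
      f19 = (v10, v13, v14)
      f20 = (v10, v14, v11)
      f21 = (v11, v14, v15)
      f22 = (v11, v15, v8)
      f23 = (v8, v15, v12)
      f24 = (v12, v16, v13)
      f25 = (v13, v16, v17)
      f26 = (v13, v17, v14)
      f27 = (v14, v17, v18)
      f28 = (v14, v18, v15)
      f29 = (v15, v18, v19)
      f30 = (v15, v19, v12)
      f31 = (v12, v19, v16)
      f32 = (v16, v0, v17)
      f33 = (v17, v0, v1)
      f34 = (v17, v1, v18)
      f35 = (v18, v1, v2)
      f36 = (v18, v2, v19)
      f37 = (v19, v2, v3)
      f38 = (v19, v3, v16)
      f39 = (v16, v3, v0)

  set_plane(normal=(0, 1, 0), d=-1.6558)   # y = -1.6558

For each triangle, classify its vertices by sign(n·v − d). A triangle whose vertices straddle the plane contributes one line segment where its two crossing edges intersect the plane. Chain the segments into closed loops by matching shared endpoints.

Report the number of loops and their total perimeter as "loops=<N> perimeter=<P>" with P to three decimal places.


loops=1 perimeter=10.711

Straddling triangles (16 of 40):
  (v8,v12,v9) [+-+] → (-2.5241, -1.6558, 0)–(-2.49062, -1.6558, 0.0413929)  len=0.0532
  (v9,v12,v13) [+-+] → (-2.49062, -1.6558, 0.0413929)–(-2.27897, -1.6558, 0.303029)  len=0.3365
  (v8,v15,v12) [++-] → (-2.27897, -1.6558, -0.303029)–(-2.5241, -1.6558, 0)  len=0.3898
  (v12,v16,v13) [--+] → (-1.43654, -1.6558, 0.624841)–(-2.27897, -1.6558, 0.303029)  len=0.9018
  (v13,v16,v17) [+--] → (-1.43654, -1.6558, 0.624841)–(-1.10882, -1.6558, 0.75)  len=0.3508
  (v13,v17,v14) [+-+] → (-1.10882, -1.6558, 0.75)–(-0.206394, -1.6558, 0.405362)  len=0.9660
  (v14,v17,v18) [+-+] → (-0.206394, -1.6558, 0.405362)–(0.538004, -1.6558, 0.121022)  len=0.7969
  (v15,v18,v19) [++-] → (0.538004, -1.6558, -0.121022)–(-1.10882, -1.6558, -0.75)  len=1.7629
  (v15,v19,v12) [+--] → (-1.10882, -1.6558, -0.75)–(-2.27897, -1.6558, -0.303029)  len=1.2526
  (v16,v0,v17) [-+-] → (1.91697, -1.6558, 0)–(1.36606, -1.6558, 0.550954)  len=0.7791
  (v17,v0,v1) [-++] → (1.36606, -1.6558, 0.550954)–(1.16701, -1.6558, 0.75)  len=0.2815
  (v17,v1,v18) [-++] → (1.16701, -1.6558, 0.75)–(0.538004, -1.6558, 0.121022)  len=0.8895
  (v18,v2,v19) [++-] → (0.967964, -1.6558, -0.550954)–(0.538004, -1.6558, -0.121022)  len=0.6080
  (v19,v2,v3) [-++] → (0.967964, -1.6558, -0.550954)–(1.16701, -1.6558, -0.75)  len=0.2815
  (v19,v3,v16) [-+-] → (1.16701, -1.6558, -0.75)–(1.58549, -1.6558, -0.331488)  len=0.5918
  (v16,v3,v0) [-++] → (1.58549, -1.6558, -0.331488)–(1.91697, -1.6558, 0)  len=0.4688

Chained into 1 loop(s):
  loop 1: 16 segments, perimeter = 10.7108
Total perimeter = 10.711


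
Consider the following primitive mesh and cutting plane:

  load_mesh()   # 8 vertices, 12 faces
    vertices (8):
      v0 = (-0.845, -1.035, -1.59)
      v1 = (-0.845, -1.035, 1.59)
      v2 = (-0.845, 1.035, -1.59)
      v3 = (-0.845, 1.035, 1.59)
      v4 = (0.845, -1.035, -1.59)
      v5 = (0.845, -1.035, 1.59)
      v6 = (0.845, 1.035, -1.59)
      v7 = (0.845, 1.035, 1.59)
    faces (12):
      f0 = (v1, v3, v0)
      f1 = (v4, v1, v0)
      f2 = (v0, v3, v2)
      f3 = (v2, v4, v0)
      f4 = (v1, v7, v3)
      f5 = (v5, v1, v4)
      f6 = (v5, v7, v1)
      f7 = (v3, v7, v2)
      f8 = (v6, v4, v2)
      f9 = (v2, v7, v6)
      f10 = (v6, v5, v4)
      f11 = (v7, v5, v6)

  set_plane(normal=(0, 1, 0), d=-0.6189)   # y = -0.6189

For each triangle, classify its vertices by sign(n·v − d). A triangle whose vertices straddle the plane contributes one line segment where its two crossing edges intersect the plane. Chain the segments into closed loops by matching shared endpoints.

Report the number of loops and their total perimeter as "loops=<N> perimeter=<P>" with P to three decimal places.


Straddling triangles (8 of 12):
  (v1,v3,v0) [-+-] → (-0.845, -0.6189, 1.59)–(-0.845, -0.6189, -0.950774)  len=2.5408
  (v0,v3,v2) [-++] → (-0.845, -0.6189, -0.950774)–(-0.845, -0.6189, -1.59)  len=0.6392
  (v2,v4,v0) [+--] → (0.505286, -0.6189, -1.59)–(-0.845, -0.6189, -1.59)  len=1.3503
  (v1,v7,v3) [-++] → (-0.505286, -0.6189, 1.59)–(-0.845, -0.6189, 1.59)  len=0.3397
  (v5,v7,v1) [-+-] → (0.845, -0.6189, 1.59)–(-0.505286, -0.6189, 1.59)  len=1.3503
  (v6,v4,v2) [+-+] → (0.845, -0.6189, -1.59)–(0.505286, -0.6189, -1.59)  len=0.3397
  (v6,v5,v4) [+--] → (0.845, -0.6189, 0.950774)–(0.845, -0.6189, -1.59)  len=2.5408
  (v7,v5,v6) [+-+] → (0.845, -0.6189, 1.59)–(0.845, -0.6189, 0.950774)  len=0.6392

Chained into 1 loop(s):
  loop 1: 8 segments, perimeter = 9.7400
Total perimeter = 9.740

loops=1 perimeter=9.740


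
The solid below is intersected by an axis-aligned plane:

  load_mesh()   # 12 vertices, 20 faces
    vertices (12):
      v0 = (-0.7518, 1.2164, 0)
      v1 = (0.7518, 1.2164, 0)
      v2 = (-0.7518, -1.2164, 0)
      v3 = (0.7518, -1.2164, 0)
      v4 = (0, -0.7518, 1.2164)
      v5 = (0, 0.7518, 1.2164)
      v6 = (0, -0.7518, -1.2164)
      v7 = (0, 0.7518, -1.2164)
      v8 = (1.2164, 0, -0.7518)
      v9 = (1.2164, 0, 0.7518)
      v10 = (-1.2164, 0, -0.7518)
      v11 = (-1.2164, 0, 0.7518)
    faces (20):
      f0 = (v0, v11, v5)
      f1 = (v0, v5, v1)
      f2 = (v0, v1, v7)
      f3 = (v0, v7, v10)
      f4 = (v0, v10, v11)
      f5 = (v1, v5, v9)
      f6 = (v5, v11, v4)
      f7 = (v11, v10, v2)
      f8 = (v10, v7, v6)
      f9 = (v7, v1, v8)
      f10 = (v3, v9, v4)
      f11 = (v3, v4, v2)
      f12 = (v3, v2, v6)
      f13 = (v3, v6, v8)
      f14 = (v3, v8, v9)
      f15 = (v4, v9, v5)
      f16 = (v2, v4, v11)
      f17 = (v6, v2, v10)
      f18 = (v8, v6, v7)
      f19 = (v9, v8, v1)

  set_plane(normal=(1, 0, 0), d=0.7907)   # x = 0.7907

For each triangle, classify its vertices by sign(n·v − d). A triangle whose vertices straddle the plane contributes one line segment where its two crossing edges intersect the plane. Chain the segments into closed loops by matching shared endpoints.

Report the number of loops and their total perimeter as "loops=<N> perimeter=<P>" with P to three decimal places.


loops=1 perimeter=6.121

Straddling triangles (8 of 20):
  (v1,v5,v9) [--+] → (0.7907, 0.263105, 0.914395)–(0.7907, 1.11455, 0.0629467)  len=1.2041
  (v7,v1,v8) [--+] → (0.7907, 1.11455, -0.0629467)–(0.7907, 0.263105, -0.914395)  len=1.2041
  (v3,v9,v4) [-+-] → (0.7907, -1.11455, 0.0629467)–(0.7907, -0.263105, 0.914395)  len=1.2041
  (v3,v6,v8) [--+] → (0.7907, -0.263105, -0.914395)–(0.7907, -1.11455, -0.0629467)  len=1.2041
  (v3,v8,v9) [-++] → (0.7907, -1.11455, -0.0629467)–(0.7907, -1.11455, 0.0629467)  len=0.1259
  (v4,v9,v5) [-+-] → (0.7907, -0.263105, 0.914395)–(0.7907, 0.263105, 0.914395)  len=0.5262
  (v8,v6,v7) [+--] → (0.7907, -0.263105, -0.914395)–(0.7907, 0.263105, -0.914395)  len=0.5262
  (v9,v8,v1) [++-] → (0.7907, 1.11455, -0.0629467)–(0.7907, 1.11455, 0.0629467)  len=0.1259

Chained into 1 loop(s):
  loop 1: 8 segments, perimeter = 6.1207
Total perimeter = 6.121


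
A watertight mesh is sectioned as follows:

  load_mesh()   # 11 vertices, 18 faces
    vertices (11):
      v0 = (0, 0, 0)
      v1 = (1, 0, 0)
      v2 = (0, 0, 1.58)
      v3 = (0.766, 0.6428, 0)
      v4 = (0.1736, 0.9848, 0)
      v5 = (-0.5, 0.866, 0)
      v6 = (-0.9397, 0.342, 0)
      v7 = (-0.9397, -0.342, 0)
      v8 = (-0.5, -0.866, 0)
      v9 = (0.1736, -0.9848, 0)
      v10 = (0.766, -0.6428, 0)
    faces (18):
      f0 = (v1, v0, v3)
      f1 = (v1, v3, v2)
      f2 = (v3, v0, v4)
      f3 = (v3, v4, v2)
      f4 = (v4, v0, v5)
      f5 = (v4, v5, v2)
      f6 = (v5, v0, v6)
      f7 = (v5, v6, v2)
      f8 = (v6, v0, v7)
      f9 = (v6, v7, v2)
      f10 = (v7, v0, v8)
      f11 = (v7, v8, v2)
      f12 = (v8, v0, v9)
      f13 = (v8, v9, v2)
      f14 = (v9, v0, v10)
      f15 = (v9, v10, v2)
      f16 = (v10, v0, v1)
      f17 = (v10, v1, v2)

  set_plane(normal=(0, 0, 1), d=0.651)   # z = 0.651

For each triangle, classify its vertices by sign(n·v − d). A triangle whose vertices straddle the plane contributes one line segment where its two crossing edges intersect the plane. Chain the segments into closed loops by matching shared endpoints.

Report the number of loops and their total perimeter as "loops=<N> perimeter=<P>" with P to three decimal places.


Straddling triangles (9 of 18):
  (v1,v3,v2) [--+] → (0.450389, 0.37795, 0.651)–(0.587975, 0, 0.651)  len=0.4022
  (v3,v4,v2) [--+] → (0.102072, 0.579037, 0.651)–(0.450389, 0.37795, 0.651)  len=0.4022
  (v4,v5,v2) [--+] → (-0.293987, 0.509186, 0.651)–(0.102072, 0.579037, 0.651)  len=0.4022
  (v5,v6,v2) [--+] → (-0.55252, 0.201087, 0.651)–(-0.293987, 0.509186, 0.651)  len=0.4022
  (v6,v7,v2) [--+] → (-0.55252, -0.201087, 0.651)–(-0.55252, 0.201087, 0.651)  len=0.4022
  (v7,v8,v2) [--+] → (-0.293987, -0.509186, 0.651)–(-0.55252, -0.201087, 0.651)  len=0.4022
  (v8,v9,v2) [--+] → (0.102072, -0.579037, 0.651)–(-0.293987, -0.509186, 0.651)  len=0.4022
  (v9,v10,v2) [--+] → (0.450389, -0.37795, 0.651)–(0.102072, -0.579037, 0.651)  len=0.4022
  (v10,v1,v2) [--+] → (0.587975, 0, 0.651)–(0.450389, -0.37795, 0.651)  len=0.4022

Chained into 1 loop(s):
  loop 1: 9 segments, perimeter = 3.6197
Total perimeter = 3.620

loops=1 perimeter=3.620


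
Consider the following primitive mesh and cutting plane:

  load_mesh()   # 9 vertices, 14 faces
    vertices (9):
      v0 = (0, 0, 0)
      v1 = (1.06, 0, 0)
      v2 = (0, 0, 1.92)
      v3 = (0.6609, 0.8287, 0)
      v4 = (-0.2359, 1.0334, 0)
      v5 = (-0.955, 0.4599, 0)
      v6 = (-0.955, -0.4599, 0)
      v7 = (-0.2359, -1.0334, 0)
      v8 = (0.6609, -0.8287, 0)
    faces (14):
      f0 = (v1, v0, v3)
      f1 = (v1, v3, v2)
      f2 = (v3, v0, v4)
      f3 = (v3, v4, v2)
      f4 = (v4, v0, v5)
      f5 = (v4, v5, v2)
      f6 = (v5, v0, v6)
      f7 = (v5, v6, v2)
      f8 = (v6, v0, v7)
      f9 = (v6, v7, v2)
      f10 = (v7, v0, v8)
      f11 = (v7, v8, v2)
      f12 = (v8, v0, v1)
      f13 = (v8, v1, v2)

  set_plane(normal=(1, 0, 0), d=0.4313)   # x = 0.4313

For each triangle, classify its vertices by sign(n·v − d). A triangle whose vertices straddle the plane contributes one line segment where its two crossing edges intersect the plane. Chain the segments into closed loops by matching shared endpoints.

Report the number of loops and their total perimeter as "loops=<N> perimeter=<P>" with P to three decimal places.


loops=1 perimeter=4.695

Straddling triangles (8 of 14):
  (v1,v0,v3) [+-+] → (0.4313, 0, 0)–(0.4313, 0.540805, 0)  len=0.5408
  (v1,v3,v2) [++-] → (0.4313, 0.540805, 0.667018)–(0.4313, 0, 1.13878)  len=0.7177
  (v3,v0,v4) [+--] → (0.4313, 0.540805, 0)–(0.4313, 0.881108, 0)  len=0.3403
  (v3,v4,v2) [+--] → (0.4313, 0.881108, 0)–(0.4313, 0.540805, 0.667018)  len=0.7488
  (v7,v0,v8) [--+] → (0.4313, -0.540805, 0)–(0.4313, -0.881108, 0)  len=0.3403
  (v7,v8,v2) [-+-] → (0.4313, -0.881108, 0)–(0.4313, -0.540805, 0.667018)  len=0.7488
  (v8,v0,v1) [+-+] → (0.4313, -0.540805, 0)–(0.4313, 0, 0)  len=0.5408
  (v8,v1,v2) [++-] → (0.4313, 0, 1.13878)–(0.4313, -0.540805, 0.667018)  len=0.7177

Chained into 1 loop(s):
  loop 1: 8 segments, perimeter = 4.6951
Total perimeter = 4.695


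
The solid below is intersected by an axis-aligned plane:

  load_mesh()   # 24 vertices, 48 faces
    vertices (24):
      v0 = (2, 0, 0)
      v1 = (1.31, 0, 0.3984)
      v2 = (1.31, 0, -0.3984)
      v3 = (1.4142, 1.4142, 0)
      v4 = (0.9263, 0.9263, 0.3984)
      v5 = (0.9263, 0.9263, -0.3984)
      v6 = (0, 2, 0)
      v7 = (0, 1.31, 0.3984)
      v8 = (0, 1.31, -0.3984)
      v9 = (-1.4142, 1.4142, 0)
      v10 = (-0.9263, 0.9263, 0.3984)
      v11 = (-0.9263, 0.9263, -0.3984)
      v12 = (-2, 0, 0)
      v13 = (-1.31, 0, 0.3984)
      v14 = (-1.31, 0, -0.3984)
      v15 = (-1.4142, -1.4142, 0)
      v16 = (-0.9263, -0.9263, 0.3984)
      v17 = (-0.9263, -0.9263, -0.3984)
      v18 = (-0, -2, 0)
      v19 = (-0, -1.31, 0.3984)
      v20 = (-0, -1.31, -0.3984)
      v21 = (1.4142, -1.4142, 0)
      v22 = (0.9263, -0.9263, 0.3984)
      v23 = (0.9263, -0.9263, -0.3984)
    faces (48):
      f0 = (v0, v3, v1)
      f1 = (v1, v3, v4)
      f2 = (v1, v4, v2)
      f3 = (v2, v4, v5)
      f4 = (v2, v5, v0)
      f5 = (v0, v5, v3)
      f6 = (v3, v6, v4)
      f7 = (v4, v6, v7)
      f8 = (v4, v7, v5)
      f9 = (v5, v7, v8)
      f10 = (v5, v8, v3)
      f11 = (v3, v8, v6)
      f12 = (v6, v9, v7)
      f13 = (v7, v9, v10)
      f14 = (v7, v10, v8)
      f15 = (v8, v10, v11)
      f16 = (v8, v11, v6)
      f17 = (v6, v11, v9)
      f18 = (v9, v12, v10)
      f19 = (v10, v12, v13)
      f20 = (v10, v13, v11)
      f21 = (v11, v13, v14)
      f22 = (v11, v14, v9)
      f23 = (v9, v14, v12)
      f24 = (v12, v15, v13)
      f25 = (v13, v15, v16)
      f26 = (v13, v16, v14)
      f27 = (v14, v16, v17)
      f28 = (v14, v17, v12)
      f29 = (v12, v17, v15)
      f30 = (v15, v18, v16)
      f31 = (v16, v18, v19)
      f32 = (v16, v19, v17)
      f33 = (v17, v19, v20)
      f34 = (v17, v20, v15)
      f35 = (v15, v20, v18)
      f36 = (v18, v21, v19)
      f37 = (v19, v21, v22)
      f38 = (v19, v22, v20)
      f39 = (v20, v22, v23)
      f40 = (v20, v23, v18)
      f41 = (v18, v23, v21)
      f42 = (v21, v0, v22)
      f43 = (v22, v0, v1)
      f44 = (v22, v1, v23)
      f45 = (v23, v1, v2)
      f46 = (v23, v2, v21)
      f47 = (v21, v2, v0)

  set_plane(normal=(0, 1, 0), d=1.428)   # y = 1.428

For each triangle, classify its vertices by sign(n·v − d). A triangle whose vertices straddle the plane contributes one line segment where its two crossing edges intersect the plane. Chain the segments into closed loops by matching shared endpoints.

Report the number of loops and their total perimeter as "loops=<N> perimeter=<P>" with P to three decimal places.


Straddling triangles (6 of 48):
  (v3,v6,v4) [-+-] → (1.38088, 1.428, 0)–(0.493475, 1.428, 0.212243)  len=0.9124
  (v4,v6,v7) [-+-] → (0.493475, 1.428, 0.212243)–(0, 1.428, 0.330268)  len=0.5074
  (v3,v8,v6) [--+] → (0, 1.428, -0.330268)–(1.38088, 1.428, 0)  len=1.4198
  (v6,v9,v7) [+--] → (-1.38088, 1.428, 0)–(0, 1.428, 0.330268)  len=1.4198
  (v8,v11,v6) [--+] → (-0.493475, 1.428, -0.212243)–(0, 1.428, -0.330268)  len=0.5074
  (v6,v11,v9) [+--] → (-0.493475, 1.428, -0.212243)–(-1.38088, 1.428, 0)  len=0.9124

Chained into 1 loop(s):
  loop 1: 6 segments, perimeter = 5.6793
Total perimeter = 5.679

loops=1 perimeter=5.679


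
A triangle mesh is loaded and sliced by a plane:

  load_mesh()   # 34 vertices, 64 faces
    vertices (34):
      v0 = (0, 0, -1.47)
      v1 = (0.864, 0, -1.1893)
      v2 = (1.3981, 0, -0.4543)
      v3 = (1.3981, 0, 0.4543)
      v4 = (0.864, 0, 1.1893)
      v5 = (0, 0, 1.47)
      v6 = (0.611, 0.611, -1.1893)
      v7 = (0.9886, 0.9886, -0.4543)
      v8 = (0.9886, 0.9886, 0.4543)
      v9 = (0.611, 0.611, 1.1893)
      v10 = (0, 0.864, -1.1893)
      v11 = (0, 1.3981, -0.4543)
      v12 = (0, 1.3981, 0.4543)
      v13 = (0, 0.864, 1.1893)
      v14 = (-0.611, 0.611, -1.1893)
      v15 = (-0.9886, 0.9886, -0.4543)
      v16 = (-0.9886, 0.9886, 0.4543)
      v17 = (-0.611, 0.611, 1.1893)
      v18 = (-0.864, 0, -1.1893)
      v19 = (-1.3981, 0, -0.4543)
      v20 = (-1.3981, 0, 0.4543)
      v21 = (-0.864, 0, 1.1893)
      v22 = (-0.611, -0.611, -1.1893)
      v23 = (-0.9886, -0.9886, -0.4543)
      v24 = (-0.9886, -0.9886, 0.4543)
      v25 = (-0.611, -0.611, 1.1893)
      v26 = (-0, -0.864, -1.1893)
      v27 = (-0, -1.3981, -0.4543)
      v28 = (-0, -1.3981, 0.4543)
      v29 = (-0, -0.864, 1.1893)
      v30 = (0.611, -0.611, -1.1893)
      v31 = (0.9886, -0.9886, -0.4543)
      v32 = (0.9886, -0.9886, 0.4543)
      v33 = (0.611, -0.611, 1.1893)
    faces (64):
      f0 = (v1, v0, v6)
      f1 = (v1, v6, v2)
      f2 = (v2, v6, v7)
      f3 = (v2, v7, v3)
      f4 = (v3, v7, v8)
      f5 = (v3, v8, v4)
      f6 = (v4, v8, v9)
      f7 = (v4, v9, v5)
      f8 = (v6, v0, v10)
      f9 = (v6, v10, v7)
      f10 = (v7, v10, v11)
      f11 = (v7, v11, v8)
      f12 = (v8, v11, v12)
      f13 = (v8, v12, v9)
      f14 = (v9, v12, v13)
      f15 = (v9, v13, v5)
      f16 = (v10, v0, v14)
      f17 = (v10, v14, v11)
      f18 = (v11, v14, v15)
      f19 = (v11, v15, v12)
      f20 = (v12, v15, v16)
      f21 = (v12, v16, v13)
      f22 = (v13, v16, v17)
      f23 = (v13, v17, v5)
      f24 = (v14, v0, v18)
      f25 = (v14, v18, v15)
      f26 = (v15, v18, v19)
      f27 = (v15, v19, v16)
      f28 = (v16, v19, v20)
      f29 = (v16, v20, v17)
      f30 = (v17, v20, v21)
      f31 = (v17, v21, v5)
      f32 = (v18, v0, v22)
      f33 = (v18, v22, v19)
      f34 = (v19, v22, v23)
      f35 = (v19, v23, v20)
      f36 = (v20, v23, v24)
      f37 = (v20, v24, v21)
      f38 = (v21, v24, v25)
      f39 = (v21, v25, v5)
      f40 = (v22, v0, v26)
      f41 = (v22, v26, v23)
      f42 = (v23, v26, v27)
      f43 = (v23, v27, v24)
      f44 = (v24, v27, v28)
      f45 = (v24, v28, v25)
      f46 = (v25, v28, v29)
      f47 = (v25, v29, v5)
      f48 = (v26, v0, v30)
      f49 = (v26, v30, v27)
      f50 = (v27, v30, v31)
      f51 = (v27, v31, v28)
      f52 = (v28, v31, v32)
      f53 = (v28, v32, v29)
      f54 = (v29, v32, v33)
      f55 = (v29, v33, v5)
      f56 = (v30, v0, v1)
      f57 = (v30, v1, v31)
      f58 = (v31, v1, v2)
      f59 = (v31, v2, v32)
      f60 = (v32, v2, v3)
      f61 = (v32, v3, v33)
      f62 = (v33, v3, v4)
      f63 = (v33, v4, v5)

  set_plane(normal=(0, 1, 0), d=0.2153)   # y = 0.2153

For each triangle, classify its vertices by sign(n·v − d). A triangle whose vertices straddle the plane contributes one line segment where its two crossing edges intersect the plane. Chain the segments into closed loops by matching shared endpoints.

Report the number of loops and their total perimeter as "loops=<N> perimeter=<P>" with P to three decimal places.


Straddling triangles (20 of 64):
  (v1,v0,v6) [--+] → (0.2153, 0.2153, -1.37109)–(0.77485, 0.2153, -1.1893)  len=0.5883
  (v1,v6,v2) [-+-] → (0.77485, 0.2153, -1.1893)–(1.12075, 0.2153, -0.713294)  len=0.5884
  (v2,v6,v7) [-++] → (1.12075, 0.2153, -0.713294)–(1.30892, 0.2153, -0.4543)  len=0.3201
  (v2,v7,v3) [-+-] → (1.30892, 0.2153, -0.4543)–(1.30892, 0.2153, 0.256423)  len=0.7107
  (v3,v7,v8) [-++] → (1.30892, 0.2153, 0.256423)–(1.30892, 0.2153, 0.4543)  len=0.1979
  (v3,v8,v4) [-+-] → (1.30892, 0.2153, 0.4543)–(0.891136, 0.2153, 1.02923)  len=0.7107
  (v4,v8,v9) [-++] → (0.891136, 0.2153, 1.02923)–(0.77485, 0.2153, 1.1893)  len=0.1979
  (v4,v9,v5) [-+-] → (0.77485, 0.2153, 1.1893)–(0.2153, 0.2153, 1.37109)  len=0.5883
  (v6,v0,v10) [+-+] → (0.2153, 0.2153, -1.37109)–(0, 0.2153, -1.40005)  len=0.2172
  (v9,v13,v5) [++-] → (0, 0.2153, 1.40005)–(0.2153, 0.2153, 1.37109)  len=0.2172
  (v10,v0,v14) [+-+] → (0, 0.2153, -1.40005)–(-0.2153, 0.2153, -1.37109)  len=0.2172
  (v13,v17,v5) [++-] → (-0.2153, 0.2153, 1.37109)–(0, 0.2153, 1.40005)  len=0.2172
  (v14,v0,v18) [+--] → (-0.2153, 0.2153, -1.37109)–(-0.77485, 0.2153, -1.1893)  len=0.5883
  (v14,v18,v15) [+-+] → (-0.77485, 0.2153, -1.1893)–(-0.891136, 0.2153, -1.02923)  len=0.1979
  (v15,v18,v19) [+--] → (-0.891136, 0.2153, -1.02923)–(-1.30892, 0.2153, -0.4543)  len=0.7107
  (v15,v19,v16) [+-+] → (-1.30892, 0.2153, -0.4543)–(-1.30892, 0.2153, -0.256423)  len=0.1979
  (v16,v19,v20) [+--] → (-1.30892, 0.2153, -0.256423)–(-1.30892, 0.2153, 0.4543)  len=0.7107
  (v16,v20,v17) [+-+] → (-1.30892, 0.2153, 0.4543)–(-1.12075, 0.2153, 0.713294)  len=0.3201
  (v17,v20,v21) [+--] → (-1.12075, 0.2153, 0.713294)–(-0.77485, 0.2153, 1.1893)  len=0.5884
  (v17,v21,v5) [+--] → (-0.77485, 0.2153, 1.1893)–(-0.2153, 0.2153, 1.37109)  len=0.5883

Chained into 1 loop(s):
  loop 1: 20 segments, perimeter = 8.6737
Total perimeter = 8.674

loops=1 perimeter=8.674


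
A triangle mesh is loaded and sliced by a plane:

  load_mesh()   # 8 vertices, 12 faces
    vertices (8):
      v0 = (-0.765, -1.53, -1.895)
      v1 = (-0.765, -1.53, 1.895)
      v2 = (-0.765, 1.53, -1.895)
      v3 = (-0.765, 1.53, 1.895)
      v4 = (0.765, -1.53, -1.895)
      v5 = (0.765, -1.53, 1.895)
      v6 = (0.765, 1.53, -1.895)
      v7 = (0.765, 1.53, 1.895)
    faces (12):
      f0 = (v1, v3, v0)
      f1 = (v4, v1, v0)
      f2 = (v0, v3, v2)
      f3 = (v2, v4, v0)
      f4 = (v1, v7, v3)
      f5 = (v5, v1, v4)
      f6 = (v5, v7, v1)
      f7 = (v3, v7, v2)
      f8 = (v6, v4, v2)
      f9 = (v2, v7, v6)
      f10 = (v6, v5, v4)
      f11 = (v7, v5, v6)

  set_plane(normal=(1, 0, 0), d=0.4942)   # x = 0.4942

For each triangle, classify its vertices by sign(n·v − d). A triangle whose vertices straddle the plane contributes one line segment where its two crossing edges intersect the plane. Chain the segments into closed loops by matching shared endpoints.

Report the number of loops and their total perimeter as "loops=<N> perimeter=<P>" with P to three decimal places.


loops=1 perimeter=13.700

Straddling triangles (8 of 12):
  (v4,v1,v0) [+--] → (0.4942, -1.53, -1.22419)–(0.4942, -1.53, -1.895)  len=0.6708
  (v2,v4,v0) [-+-] → (0.4942, -0.9884, -1.895)–(0.4942, -1.53, -1.895)  len=0.5416
  (v1,v7,v3) [-+-] → (0.4942, 0.9884, 1.895)–(0.4942, 1.53, 1.895)  len=0.5416
  (v5,v1,v4) [+-+] → (0.4942, -1.53, 1.895)–(0.4942, -1.53, -1.22419)  len=3.1192
  (v5,v7,v1) [++-] → (0.4942, 0.9884, 1.895)–(0.4942, -1.53, 1.895)  len=2.5184
  (v3,v7,v2) [-+-] → (0.4942, 1.53, 1.895)–(0.4942, 1.53, 1.22419)  len=0.6708
  (v6,v4,v2) [++-] → (0.4942, -0.9884, -1.895)–(0.4942, 1.53, -1.895)  len=2.5184
  (v2,v7,v6) [-++] → (0.4942, 1.53, 1.22419)–(0.4942, 1.53, -1.895)  len=3.1192

Chained into 1 loop(s):
  loop 1: 8 segments, perimeter = 13.7000
Total perimeter = 13.700


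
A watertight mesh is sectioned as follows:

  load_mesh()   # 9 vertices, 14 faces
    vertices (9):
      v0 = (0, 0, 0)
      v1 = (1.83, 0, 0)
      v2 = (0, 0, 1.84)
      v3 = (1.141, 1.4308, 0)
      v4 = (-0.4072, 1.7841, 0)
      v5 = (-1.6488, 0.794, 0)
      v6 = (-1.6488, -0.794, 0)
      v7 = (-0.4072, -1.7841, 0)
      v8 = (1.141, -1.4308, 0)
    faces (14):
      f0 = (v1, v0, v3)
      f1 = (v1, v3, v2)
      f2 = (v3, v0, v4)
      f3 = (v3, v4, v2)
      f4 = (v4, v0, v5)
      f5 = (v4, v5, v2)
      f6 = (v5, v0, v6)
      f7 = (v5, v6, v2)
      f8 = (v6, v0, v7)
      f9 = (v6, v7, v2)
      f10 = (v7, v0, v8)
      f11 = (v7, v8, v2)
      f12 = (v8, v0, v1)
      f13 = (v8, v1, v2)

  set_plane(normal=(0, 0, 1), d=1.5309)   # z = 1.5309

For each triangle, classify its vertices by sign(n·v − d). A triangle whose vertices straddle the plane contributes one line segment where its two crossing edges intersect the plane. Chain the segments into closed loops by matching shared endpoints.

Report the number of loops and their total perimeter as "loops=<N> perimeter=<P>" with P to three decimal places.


Straddling triangles (7 of 14):
  (v1,v3,v2) [--+] → (0.191676, 0.240359, 1.5309)–(0.30742, 0, 1.5309)  len=0.2668
  (v3,v4,v2) [--+] → (-0.0684052, 0.299709, 1.5309)–(0.191676, 0.240359, 1.5309)  len=0.2668
  (v4,v5,v2) [--+] → (-0.27698, 0.133383, 1.5309)–(-0.0684052, 0.299709, 1.5309)  len=0.2668
  (v5,v6,v2) [--+] → (-0.27698, -0.133383, 1.5309)–(-0.27698, 0.133383, 1.5309)  len=0.2668
  (v6,v7,v2) [--+] → (-0.0684052, -0.299709, 1.5309)–(-0.27698, -0.133383, 1.5309)  len=0.2668
  (v7,v8,v2) [--+] → (0.191676, -0.240359, 1.5309)–(-0.0684052, -0.299709, 1.5309)  len=0.2668
  (v8,v1,v2) [--+] → (0.30742, 0, 1.5309)–(0.191676, -0.240359, 1.5309)  len=0.2668

Chained into 1 loop(s):
  loop 1: 7 segments, perimeter = 1.8674
Total perimeter = 1.867

loops=1 perimeter=1.867


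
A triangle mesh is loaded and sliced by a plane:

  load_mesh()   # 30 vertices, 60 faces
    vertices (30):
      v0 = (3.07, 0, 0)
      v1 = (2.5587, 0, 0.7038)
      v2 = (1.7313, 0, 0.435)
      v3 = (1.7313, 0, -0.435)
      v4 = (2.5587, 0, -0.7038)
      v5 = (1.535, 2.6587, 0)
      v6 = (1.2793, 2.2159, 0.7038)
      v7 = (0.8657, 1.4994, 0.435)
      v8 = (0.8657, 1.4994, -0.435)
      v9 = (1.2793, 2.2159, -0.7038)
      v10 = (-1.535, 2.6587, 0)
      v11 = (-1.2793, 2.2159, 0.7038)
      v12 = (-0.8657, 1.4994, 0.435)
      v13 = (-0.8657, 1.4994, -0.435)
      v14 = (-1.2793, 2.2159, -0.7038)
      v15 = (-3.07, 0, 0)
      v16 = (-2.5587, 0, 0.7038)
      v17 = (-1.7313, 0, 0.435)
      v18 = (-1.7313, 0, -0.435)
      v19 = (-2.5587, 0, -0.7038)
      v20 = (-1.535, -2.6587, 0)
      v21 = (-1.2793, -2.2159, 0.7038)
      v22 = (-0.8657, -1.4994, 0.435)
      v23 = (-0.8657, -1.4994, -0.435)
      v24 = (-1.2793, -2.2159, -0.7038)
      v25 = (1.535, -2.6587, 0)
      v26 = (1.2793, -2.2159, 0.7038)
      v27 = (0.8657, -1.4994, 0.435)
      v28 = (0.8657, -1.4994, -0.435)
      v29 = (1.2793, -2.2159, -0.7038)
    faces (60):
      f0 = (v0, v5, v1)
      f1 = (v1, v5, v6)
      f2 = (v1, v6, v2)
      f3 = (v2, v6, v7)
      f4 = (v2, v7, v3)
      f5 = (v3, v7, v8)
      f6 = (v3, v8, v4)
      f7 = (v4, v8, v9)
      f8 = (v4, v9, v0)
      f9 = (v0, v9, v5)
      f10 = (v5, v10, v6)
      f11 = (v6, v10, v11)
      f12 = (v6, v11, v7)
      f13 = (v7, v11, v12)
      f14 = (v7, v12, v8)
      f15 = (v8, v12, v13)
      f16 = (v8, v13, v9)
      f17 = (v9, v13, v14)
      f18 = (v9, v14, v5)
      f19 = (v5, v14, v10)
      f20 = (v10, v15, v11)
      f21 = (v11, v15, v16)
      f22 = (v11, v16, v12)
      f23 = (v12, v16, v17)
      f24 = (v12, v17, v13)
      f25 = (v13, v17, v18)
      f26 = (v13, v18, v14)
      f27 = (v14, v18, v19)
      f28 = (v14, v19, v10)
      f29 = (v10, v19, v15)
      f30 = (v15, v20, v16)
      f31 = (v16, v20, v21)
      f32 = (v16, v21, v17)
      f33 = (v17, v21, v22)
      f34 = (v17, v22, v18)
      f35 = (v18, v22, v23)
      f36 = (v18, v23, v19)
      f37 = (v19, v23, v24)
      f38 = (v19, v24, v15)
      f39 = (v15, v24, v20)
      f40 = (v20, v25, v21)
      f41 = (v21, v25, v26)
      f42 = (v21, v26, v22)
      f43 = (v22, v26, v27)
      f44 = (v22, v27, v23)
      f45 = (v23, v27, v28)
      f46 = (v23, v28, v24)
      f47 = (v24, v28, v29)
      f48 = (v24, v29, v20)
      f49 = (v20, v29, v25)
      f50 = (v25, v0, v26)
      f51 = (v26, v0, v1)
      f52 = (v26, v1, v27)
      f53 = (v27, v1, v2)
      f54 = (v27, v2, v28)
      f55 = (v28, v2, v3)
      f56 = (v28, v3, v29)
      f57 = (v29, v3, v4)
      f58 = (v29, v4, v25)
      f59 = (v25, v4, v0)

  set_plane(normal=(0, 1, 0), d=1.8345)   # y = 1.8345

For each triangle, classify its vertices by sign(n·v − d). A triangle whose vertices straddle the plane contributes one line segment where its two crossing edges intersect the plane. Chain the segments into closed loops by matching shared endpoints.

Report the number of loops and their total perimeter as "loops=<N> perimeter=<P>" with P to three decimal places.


Straddling triangles (18 of 60):
  (v0,v5,v1) [-+-] → (2.01085, 1.8345, 0)–(1.85235, 1.8345, 0.218179)  len=0.2697
  (v1,v5,v6) [-++] → (1.85235, 1.8345, 0.218179)–(1.49951, 1.8345, 0.7038)  len=0.6003
  (v1,v6,v2) [-+-] → (1.49951, 1.8345, 0.7038)–(1.3571, 1.8345, 0.657534)  len=0.1497
  (v2,v6,v7) [-+-] → (1.3571, 1.8345, 0.657534)–(1.05914, 1.8345, 0.560715)  len=0.3133
  (v4,v8,v9) [--+] → (1.05914, 1.8345, -0.560715)–(1.49951, 1.8345, -0.7038)  len=0.4630
  (v4,v9,v0) [-+-] → (1.49951, 1.8345, -0.7038)–(1.58751, 1.8345, -0.582662)  len=0.1497
  (v0,v9,v5) [-++] → (1.58751, 1.8345, -0.582662)–(2.01085, 1.8345, 0)  len=0.7202
  (v6,v11,v7) [++-] → (-0.137495, 1.8345, 0.560715)–(1.05914, 1.8345, 0.560715)  len=1.1966
  (v7,v11,v12) [-+-] → (-0.137495, 1.8345, 0.560715)–(-1.05914, 1.8345, 0.560715)  len=0.9216
  (v8,v13,v9) [--+] → (0.137495, 1.8345, -0.560715)–(1.05914, 1.8345, -0.560715)  len=0.9216
  (v9,v13,v14) [+-+] → (0.137495, 1.8345, -0.560715)–(-1.05914, 1.8345, -0.560715)  len=1.1966
  (v10,v15,v11) [+-+] → (-2.01085, 1.8345, 0)–(-1.58751, 1.8345, 0.582662)  len=0.7202
  (v11,v15,v16) [+--] → (-1.58751, 1.8345, 0.582662)–(-1.49951, 1.8345, 0.7038)  len=0.1497
  (v11,v16,v12) [+--] → (-1.49951, 1.8345, 0.7038)–(-1.05914, 1.8345, 0.560715)  len=0.4630
  (v13,v18,v14) [--+] → (-1.3571, 1.8345, -0.657534)–(-1.05914, 1.8345, -0.560715)  len=0.3133
  (v14,v18,v19) [+--] → (-1.3571, 1.8345, -0.657534)–(-1.49951, 1.8345, -0.7038)  len=0.1497
  (v14,v19,v10) [+-+] → (-1.49951, 1.8345, -0.7038)–(-1.85235, 1.8345, -0.218179)  len=0.6003
  (v10,v19,v15) [+--] → (-1.85235, 1.8345, -0.218179)–(-2.01085, 1.8345, 0)  len=0.2697

Chained into 1 loop(s):
  loop 1: 18 segments, perimeter = 9.5685
Total perimeter = 9.568

loops=1 perimeter=9.568


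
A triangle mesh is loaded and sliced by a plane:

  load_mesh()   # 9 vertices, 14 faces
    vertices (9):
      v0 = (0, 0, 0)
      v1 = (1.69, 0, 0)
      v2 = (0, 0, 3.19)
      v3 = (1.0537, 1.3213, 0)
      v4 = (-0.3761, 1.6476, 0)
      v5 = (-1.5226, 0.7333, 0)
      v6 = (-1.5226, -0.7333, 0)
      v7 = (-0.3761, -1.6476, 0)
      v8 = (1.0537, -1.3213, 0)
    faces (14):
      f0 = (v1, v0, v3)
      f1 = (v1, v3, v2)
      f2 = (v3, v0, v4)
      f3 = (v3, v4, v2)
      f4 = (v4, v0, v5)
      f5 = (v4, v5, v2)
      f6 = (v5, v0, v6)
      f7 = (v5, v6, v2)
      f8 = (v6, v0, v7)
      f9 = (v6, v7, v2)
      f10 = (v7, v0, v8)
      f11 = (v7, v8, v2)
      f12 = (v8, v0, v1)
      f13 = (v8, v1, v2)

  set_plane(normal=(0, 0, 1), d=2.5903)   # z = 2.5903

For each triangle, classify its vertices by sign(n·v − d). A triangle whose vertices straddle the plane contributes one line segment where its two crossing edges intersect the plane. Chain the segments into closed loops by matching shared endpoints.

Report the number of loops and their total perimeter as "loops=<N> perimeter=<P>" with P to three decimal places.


Straddling triangles (7 of 14):
  (v1,v3,v2) [--+] → (0.198089, 0.248396, 2.5903)–(0.317709, 0, 2.5903)  len=0.2757
  (v3,v4,v2) [--+] → (-0.0707044, 0.309738, 2.5903)–(0.198089, 0.248396, 2.5903)  len=0.2757
  (v4,v5,v2) [--+] → (-0.286239, 0.137856, 2.5903)–(-0.0707044, 0.309738, 2.5903)  len=0.2757
  (v5,v6,v2) [--+] → (-0.286239, -0.137856, 2.5903)–(-0.286239, 0.137856, 2.5903)  len=0.2757
  (v6,v7,v2) [--+] → (-0.0707044, -0.309738, 2.5903)–(-0.286239, -0.137856, 2.5903)  len=0.2757
  (v7,v8,v2) [--+] → (0.198089, -0.248396, 2.5903)–(-0.0707044, -0.309738, 2.5903)  len=0.2757
  (v8,v1,v2) [--+] → (0.317709, 0, 2.5903)–(0.198089, -0.248396, 2.5903)  len=0.2757

Chained into 1 loop(s):
  loop 1: 7 segments, perimeter = 1.9299
Total perimeter = 1.930

loops=1 perimeter=1.930


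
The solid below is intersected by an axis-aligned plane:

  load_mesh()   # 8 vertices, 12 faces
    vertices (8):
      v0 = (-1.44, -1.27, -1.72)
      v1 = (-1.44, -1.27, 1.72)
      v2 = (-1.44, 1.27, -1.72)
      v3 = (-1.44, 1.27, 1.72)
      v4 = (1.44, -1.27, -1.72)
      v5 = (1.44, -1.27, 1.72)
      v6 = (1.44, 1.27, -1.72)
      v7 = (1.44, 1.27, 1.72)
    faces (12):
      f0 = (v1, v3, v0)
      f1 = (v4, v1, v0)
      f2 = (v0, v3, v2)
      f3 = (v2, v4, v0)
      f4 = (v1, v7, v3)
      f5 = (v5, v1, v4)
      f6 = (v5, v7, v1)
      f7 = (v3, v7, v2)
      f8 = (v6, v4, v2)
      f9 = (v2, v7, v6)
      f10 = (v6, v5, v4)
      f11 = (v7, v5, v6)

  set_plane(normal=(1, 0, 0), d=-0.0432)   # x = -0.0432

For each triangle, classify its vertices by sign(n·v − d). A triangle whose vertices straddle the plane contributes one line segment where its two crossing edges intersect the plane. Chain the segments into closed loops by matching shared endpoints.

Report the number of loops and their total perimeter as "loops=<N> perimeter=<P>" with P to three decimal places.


Straddling triangles (8 of 12):
  (v4,v1,v0) [+--] → (-0.0432, -1.27, 0.0516)–(-0.0432, -1.27, -1.72)  len=1.7716
  (v2,v4,v0) [-+-] → (-0.0432, 0.0381, -1.72)–(-0.0432, -1.27, -1.72)  len=1.3081
  (v1,v7,v3) [-+-] → (-0.0432, -0.0381, 1.72)–(-0.0432, 1.27, 1.72)  len=1.3081
  (v5,v1,v4) [+-+] → (-0.0432, -1.27, 1.72)–(-0.0432, -1.27, 0.0516)  len=1.6684
  (v5,v7,v1) [++-] → (-0.0432, -0.0381, 1.72)–(-0.0432, -1.27, 1.72)  len=1.2319
  (v3,v7,v2) [-+-] → (-0.0432, 1.27, 1.72)–(-0.0432, 1.27, -0.0516)  len=1.7716
  (v6,v4,v2) [++-] → (-0.0432, 0.0381, -1.72)–(-0.0432, 1.27, -1.72)  len=1.2319
  (v2,v7,v6) [-++] → (-0.0432, 1.27, -0.0516)–(-0.0432, 1.27, -1.72)  len=1.6684

Chained into 1 loop(s):
  loop 1: 8 segments, perimeter = 11.9600
Total perimeter = 11.960

loops=1 perimeter=11.960


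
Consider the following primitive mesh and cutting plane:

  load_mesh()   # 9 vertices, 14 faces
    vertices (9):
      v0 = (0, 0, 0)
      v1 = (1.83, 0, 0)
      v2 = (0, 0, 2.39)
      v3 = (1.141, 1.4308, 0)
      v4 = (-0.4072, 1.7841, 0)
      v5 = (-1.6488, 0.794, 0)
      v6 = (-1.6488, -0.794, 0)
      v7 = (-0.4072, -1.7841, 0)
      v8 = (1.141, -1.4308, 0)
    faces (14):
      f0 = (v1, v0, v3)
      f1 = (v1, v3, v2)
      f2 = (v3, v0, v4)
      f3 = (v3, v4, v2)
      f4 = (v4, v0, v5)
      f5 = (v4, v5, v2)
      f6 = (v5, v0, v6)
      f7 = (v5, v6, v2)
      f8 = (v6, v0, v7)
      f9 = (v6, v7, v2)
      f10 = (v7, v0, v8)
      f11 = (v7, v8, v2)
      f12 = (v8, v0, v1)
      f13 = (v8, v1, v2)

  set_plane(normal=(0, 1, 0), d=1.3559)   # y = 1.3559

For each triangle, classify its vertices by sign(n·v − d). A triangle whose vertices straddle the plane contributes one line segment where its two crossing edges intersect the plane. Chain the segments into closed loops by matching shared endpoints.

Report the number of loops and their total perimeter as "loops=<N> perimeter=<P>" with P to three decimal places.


loops=1 perimeter=4.596

Straddling triangles (6 of 14):
  (v1,v0,v3) [--+] → (1.08127, 1.3559, 0)–(1.17707, 1.3559, 0)  len=0.0958
  (v1,v3,v2) [-+-] → (1.17707, 1.3559, 0)–(1.08127, 1.3559, 0.125113)  len=0.1576
  (v3,v0,v4) [+-+] → (1.08127, 1.3559, 0)–(-0.309468, 1.3559, 0)  len=1.3907
  (v3,v4,v2) [++-] → (-0.309468, 1.3559, 0.573621)–(1.08127, 1.3559, 0.125113)  len=1.4613
  (v4,v0,v5) [+--] → (-0.309468, 1.3559, 0)–(-0.944169, 1.3559, 0)  len=0.6347
  (v4,v5,v2) [+--] → (-0.944169, 1.3559, 0)–(-0.309468, 1.3559, 0.573621)  len=0.8555

Chained into 1 loop(s):
  loop 1: 6 segments, perimeter = 4.5956
Total perimeter = 4.596


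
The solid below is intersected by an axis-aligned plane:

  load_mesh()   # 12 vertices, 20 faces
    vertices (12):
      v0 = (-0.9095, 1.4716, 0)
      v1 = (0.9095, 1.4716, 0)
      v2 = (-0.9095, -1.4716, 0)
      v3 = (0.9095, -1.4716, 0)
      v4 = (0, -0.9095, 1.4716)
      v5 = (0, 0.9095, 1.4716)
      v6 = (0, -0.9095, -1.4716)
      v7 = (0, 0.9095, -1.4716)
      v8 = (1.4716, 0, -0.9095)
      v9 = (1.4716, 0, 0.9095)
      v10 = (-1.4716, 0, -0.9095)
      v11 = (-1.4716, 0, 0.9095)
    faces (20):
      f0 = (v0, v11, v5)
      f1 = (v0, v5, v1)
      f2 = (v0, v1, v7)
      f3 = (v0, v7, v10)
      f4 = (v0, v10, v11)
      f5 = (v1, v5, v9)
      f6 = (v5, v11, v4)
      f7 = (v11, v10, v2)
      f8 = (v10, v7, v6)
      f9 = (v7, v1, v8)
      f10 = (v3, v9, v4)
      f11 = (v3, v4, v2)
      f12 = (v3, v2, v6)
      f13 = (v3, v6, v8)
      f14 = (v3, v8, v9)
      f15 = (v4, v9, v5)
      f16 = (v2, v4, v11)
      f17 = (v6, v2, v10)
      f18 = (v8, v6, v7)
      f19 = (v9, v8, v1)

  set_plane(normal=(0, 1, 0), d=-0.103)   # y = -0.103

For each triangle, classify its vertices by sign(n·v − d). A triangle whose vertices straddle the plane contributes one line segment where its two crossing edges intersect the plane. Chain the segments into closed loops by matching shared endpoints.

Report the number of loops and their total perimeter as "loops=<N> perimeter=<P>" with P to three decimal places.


Straddling triangles (10 of 20):
  (v5,v11,v4) [++-] → (-1.30494, -0.103, 0.973157)–(0, -0.103, 1.4716)  len=1.3969
  (v11,v10,v2) [++-] → (-1.43226, -0.103, -0.845842)–(-1.43226, -0.103, 0.845842)  len=1.6917
  (v10,v7,v6) [++-] → (0, -0.103, -1.4716)–(-1.30494, -0.103, -0.973157)  len=1.3969
  (v3,v9,v4) [-+-] → (1.43226, -0.103, 0.845842)–(1.30494, -0.103, 0.973157)  len=0.1801
  (v3,v6,v8) [--+] → (1.30494, -0.103, -0.973157)–(1.43226, -0.103, -0.845842)  len=0.1801
  (v3,v8,v9) [-++] → (1.43226, -0.103, -0.845842)–(1.43226, -0.103, 0.845842)  len=1.6917
  (v4,v9,v5) [-++] → (1.30494, -0.103, 0.973157)–(0, -0.103, 1.4716)  len=1.3969
  (v2,v4,v11) [--+] → (-1.30494, -0.103, 0.973157)–(-1.43226, -0.103, 0.845842)  len=0.1801
  (v6,v2,v10) [--+] → (-1.43226, -0.103, -0.845842)–(-1.30494, -0.103, -0.973157)  len=0.1801
  (v8,v6,v7) [+-+] → (1.30494, -0.103, -0.973157)–(0, -0.103, -1.4716)  len=1.3969

Chained into 1 loop(s):
  loop 1: 10 segments, perimeter = 9.6912
Total perimeter = 9.691

loops=1 perimeter=9.691


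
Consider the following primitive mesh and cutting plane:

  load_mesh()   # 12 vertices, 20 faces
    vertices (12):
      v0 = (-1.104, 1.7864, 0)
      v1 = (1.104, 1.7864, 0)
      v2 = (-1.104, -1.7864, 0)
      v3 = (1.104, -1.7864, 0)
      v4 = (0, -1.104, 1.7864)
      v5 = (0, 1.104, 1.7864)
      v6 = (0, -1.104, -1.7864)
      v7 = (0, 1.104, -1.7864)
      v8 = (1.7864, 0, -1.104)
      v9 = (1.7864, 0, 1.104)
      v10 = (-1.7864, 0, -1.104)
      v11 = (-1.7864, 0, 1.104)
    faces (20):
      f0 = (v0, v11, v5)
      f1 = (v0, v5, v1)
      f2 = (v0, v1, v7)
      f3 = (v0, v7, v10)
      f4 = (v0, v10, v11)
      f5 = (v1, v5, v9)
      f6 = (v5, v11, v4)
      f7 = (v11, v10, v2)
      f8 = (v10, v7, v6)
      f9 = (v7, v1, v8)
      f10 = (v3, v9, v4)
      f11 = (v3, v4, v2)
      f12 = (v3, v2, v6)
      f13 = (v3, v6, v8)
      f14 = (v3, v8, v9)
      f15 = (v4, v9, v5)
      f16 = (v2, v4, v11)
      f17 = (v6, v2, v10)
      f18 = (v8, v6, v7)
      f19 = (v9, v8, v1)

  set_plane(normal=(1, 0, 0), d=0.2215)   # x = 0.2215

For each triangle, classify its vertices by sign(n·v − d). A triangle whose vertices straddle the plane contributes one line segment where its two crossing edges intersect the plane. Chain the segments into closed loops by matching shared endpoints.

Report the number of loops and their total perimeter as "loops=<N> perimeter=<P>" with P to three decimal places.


loops=1 perimeter=11.532

Straddling triangles (10 of 20):
  (v0,v5,v1) [--+] → (0.2215, 1.24091, 1.42799)–(0.2215, 1.7864, 0)  len=1.5286
  (v0,v1,v7) [-+-] → (0.2215, 1.7864, 0)–(0.2215, 1.24091, -1.42799)  len=1.5286
  (v1,v5,v9) [+-+] → (0.2215, 1.24091, 1.42799)–(0.2215, 0.967112, 1.70179)  len=0.3872
  (v7,v1,v8) [-++] → (0.2215, 1.24091, -1.42799)–(0.2215, 0.967112, -1.70179)  len=0.3872
  (v3,v9,v4) [++-] → (0.2215, -0.967112, 1.70179)–(0.2215, -1.24091, 1.42799)  len=0.3872
  (v3,v4,v2) [+--] → (0.2215, -1.24091, 1.42799)–(0.2215, -1.7864, 0)  len=1.5286
  (v3,v2,v6) [+--] → (0.2215, -1.7864, 0)–(0.2215, -1.24091, -1.42799)  len=1.5286
  (v3,v6,v8) [+-+] → (0.2215, -1.24091, -1.42799)–(0.2215, -0.967112, -1.70179)  len=0.3872
  (v4,v9,v5) [-+-] → (0.2215, -0.967112, 1.70179)–(0.2215, 0.967112, 1.70179)  len=1.9342
  (v8,v6,v7) [+--] → (0.2215, -0.967112, -1.70179)–(0.2215, 0.967112, -1.70179)  len=1.9342

Chained into 1 loop(s):
  loop 1: 10 segments, perimeter = 11.5318
Total perimeter = 11.532
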